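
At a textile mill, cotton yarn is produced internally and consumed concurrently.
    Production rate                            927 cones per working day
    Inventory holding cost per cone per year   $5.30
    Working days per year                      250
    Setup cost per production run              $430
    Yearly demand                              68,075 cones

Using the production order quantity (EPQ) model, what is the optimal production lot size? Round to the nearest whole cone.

Daily demand d = 68,075/250 = 272.300; p = 927; 1 − d/p = 0.70626
EPQ = √(2DS / (H(1 − d/p)))
    = √(2 × 68,075 × 430 / (5.3 × 0.70626)) ≈ 3,954.79

3,955 cones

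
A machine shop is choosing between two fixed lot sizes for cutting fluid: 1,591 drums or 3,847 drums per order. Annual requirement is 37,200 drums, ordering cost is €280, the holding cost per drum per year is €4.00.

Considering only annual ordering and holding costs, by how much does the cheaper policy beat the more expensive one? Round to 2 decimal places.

€672.74

For each Q, cost = (D/Q)·S + (Q/2)·H.
TC(1,591) = (37,200/1,591)×280 + (1,591/2)×4 = €9,728.83
TC(3,847) = (37,200/3,847)×280 + (3,847/2)×4 = €10,401.56
|ΔTC| = |€9,728.83 − €10,401.56| = €672.74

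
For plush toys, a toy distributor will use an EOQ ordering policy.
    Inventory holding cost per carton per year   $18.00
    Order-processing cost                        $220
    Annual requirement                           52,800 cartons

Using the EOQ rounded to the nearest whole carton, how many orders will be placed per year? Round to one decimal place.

46.5 orders per year

Q* = √(2·D·S / H) = √(2·52,800·220 / 18) = √1,290,666.7 ≈ 1,136.08 → Q = 1,136
Orders per year = D/Q = 52,800 / 1,136 = 46.479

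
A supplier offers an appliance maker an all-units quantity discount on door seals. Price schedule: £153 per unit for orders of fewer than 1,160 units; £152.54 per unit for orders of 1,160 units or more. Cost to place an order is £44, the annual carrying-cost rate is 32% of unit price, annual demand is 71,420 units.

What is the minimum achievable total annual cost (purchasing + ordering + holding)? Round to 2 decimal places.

H₁ = 32%×£153 = £48.9600;  H₂ = 32%×£152.54 = £48.8128
EOQ₁ = √(2×71,420×44/48.9600) = 358.29  (< 1,160, feasible at tier 1)
EOQ₂ = √(2×71,420×44/48.8128) = 358.83  (< 1,160 → use Q = 1,160 at tier-2 price)
TC(tier 1 (EOQ₁), Q≈358.3) = £10,944,801.71
TC(tier 2, Q≈1,160.0) = £10,925,427.26
Minimum at tier 2: £10,925,427.26

£10,925,427.26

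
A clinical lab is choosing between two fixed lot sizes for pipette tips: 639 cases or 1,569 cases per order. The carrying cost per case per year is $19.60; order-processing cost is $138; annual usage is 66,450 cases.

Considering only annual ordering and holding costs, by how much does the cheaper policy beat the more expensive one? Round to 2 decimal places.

$607.85

TC(Q) = (D/Q)S + (Q/2)H
TC(639) = (66,450/639)×138 + (639/2)×19.6 = $20,612.90
TC(1,569) = (66,450/1,569)×138 + (1,569/2)×19.6 = $21,220.75
Cheaper: Q = 639.  Difference = $607.85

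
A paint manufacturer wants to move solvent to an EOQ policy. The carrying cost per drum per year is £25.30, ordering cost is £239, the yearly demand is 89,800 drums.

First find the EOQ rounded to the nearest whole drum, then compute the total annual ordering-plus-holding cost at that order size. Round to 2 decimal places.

Optimal lot size Q* = (2 × 89,800 × £239 / £25.3)^½ ≈ 1,302.54 → Q = 1,303 drums
Orders/yr = 89,800/1,303 = 68.918; ordering cost = 68.918 × £239 = £16,471.37
Average inventory = 1,303/2 = 651.5; holding cost = 651.5 × £25.3 = £16,482.95
Total = £16,471.37 + £16,482.95 = £32,954.32

£32,954.32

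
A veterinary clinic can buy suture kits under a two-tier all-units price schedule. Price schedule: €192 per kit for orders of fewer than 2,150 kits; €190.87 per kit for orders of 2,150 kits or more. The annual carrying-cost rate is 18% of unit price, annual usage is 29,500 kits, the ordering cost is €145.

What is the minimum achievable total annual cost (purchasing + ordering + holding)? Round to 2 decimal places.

H₁ = 18%×€192 = €34.5600;  H₂ = 18%×€190.87 = €34.3566
EOQ₁ = √(2×29,500×145/34.5600) = 497.53  (< 2,150, feasible at tier 1)
EOQ₂ = √(2×29,500×145/34.3566) = 499.01  (< 2,150 → use Q = 2,150 at tier-2 price)
TC(tier 1 (EOQ₁), Q≈497.5) = €5,681,194.79
TC(tier 2, Q≈2,150.0) = €5,669,587.88
Minimum at tier 2: €5,669,587.88

€5,669,587.88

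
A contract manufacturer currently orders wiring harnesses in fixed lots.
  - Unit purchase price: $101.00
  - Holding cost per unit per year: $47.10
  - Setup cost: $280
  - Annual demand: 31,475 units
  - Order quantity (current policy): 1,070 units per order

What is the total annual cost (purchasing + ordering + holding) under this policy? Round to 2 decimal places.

Ordering: D/Q × S = 31,475/1,070 × $280 = $8,236.45
Holding:  Q/2 × H = 1,070/2 × $47.1 = $25,198.50
Purchase cost = D·C = 31,475 × 101 = $3,178,975.00
Total = $8,236.45 + $25,198.50 + $3,178,975.00 = $3,212,409.95

$3,212,409.95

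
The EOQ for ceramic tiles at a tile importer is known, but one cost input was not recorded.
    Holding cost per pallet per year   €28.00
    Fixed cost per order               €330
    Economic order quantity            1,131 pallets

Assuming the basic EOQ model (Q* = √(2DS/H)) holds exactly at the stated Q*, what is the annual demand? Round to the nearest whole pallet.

54,267 pallets per year

EOQ relation: Q² = 2DS/H, so rearrange for the unknown.
D = Q²H / (2S) = 1,131² × 28 / (2 × 330) = 54,267.44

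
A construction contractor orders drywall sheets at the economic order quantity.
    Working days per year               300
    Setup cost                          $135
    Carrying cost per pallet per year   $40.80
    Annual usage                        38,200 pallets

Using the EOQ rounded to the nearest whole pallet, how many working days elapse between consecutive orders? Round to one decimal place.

Optimal lot size Q* = (2 × 38,200 × $135 / $40.8)^½ ≈ 502.79 → Q = 503 pallets
Days between orders = 300 / (D/Q) = 300 / 75.944 ≈ 3.950

4.0 days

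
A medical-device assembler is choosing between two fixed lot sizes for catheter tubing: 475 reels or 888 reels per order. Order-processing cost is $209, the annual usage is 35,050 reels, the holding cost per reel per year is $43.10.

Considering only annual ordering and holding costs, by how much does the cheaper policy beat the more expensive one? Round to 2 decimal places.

$1,727.53

Annual cost at Q: ordering D·S/Q plus holding Q·H/2.
TC(475) = (35,050/475)×209 + (475/2)×43.1 = $25,658.25
TC(888) = (35,050/888)×209 + (888/2)×43.1 = $27,385.78
Cheaper: Q = 475.  Difference = $1,727.53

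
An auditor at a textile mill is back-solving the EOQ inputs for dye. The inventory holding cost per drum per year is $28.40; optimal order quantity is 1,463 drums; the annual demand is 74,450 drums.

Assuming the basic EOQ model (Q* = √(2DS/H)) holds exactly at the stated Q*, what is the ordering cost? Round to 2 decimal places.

Since Q* = (2DS/H)^½, squaring gives Q*²·H = 2DS.
S = Q²H / (2D) = 1,463² × 28.4 / (2 × 74,450) = 408.2369

$408.24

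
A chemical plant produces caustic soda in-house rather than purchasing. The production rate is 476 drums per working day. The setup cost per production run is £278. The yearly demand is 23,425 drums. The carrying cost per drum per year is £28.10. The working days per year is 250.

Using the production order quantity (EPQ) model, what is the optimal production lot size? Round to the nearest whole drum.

760 drums

d = 23,425/250 = 93.7000 drums/day;  effective holding cost H(1 − d/p) = 28.1·(1 − 93.7000/476) = 22.56855
Q* = √(2DS / H_eff) = √(2·23,425·278 / 22.56855) ≈ 759.67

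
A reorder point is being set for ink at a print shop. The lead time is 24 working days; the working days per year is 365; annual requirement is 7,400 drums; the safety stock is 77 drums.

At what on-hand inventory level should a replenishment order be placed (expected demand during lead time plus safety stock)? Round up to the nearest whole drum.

564 drums

Daily demand d = 7,400 / 365 = 20.274 drums/day
Demand during lead time = 20.274 × 24 = 486.58
Reorder point = 486.58 + 77 = 563.58 → round up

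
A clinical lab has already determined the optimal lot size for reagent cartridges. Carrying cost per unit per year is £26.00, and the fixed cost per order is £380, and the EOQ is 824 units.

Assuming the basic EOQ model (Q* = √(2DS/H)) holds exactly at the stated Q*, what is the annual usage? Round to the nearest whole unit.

EOQ relation: Q² = 2DS/H, so rearrange for the unknown.
D = Q²H / (2S) = 824² × 26 / (2 × 380) = 23,228.13

23,228 units per year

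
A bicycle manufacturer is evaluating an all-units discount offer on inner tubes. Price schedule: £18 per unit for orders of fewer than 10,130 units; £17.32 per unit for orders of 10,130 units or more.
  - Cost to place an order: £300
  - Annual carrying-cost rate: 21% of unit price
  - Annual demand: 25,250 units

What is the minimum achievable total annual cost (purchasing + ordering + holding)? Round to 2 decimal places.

£456,500.20

H₁ = 21%×£18 = £3.7800;  H₂ = 21%×£17.32 = £3.6372
EOQ₁ = √(2×25,250×300/3.7800) = 2,001.98  (< 10,130, feasible at tier 1)
EOQ₂ = √(2×25,250×300/3.6372) = 2,040.90  (< 10,130 → use Q = 10,130 at tier-2 price)
TC(tier 1 (EOQ₁), Q≈2,002.0) = £462,067.50
TC(tier 2, Q≈10,130.0) = £456,500.20
Minimum at tier 2: £456,500.20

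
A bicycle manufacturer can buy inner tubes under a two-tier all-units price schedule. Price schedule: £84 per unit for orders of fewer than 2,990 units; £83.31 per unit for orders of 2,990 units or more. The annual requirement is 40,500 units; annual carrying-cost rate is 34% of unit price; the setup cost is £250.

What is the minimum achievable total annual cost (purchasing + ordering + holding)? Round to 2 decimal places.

£3,419,787.76

H₁ = 34%×£84 = £28.5600;  H₂ = 34%×£83.31 = £28.3254
EOQ₁ = √(2×40,500×250/28.5600) = 842.04  (< 2,990, feasible at tier 1)
EOQ₂ = √(2×40,500×250/28.3254) = 845.52  (< 2,990 → use Q = 2,990 at tier-2 price)
TC(tier 1 (EOQ₁), Q≈842.0) = £3,426,048.70
TC(tier 2, Q≈2,990.0) = £3,419,787.76
Minimum at tier 2: £3,419,787.76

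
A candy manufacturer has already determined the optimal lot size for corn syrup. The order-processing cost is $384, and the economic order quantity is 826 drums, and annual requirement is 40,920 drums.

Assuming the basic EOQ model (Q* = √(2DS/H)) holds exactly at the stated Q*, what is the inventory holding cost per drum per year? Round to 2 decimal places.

$46.06

From Q* = √(2DS/H) ⇒ Q*² = 2DS/H.
H = 2DS / Q² = 2 × 40,920 × 384 / 826² = 46.0614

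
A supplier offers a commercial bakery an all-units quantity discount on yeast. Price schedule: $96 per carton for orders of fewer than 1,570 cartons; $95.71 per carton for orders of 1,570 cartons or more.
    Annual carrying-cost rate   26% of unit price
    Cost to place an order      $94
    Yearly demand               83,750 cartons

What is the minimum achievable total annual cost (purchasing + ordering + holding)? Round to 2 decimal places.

H₁ = 26%×$96 = $24.9600;  H₂ = 26%×$95.71 = $24.8846
EOQ₁ = √(2×83,750×94/24.9600) = 794.24  (< 1,570, feasible at tier 1)
EOQ₂ = √(2×83,750×94/24.8846) = 795.44  (< 1,570 → use Q = 1,570 at tier-2 price)
TC(tier 1 (EOQ₁), Q≈794.2) = $8,059,824.11
TC(tier 2, Q≈1,570.0) = $8,040,261.24
Minimum at tier 2: $8,040,261.24

$8,040,261.24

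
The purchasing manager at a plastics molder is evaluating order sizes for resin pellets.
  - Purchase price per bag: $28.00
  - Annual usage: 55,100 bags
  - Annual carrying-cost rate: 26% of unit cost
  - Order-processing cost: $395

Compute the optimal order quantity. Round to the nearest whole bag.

Holding cost per bag per year: H = 26% × $28 = $7.2800
EOQ = √(2DS/H) = √(2 × 55,100 × 395 / 7.28)
    = √(5,979,258.24) ≈ 2,445.25

2,445 bags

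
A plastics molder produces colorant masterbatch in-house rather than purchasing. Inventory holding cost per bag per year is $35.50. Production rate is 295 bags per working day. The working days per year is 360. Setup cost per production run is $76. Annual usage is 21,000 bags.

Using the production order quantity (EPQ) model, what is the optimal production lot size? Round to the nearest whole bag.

335 bags

d = 21,000/360 = 58.3333 bags/day;  effective holding cost H(1 − d/p) = 35.5·(1 − 58.3333/295) = 28.48023
Q* = √(2DS / H_eff) = √(2·21,000·76 / 28.48023) ≈ 334.78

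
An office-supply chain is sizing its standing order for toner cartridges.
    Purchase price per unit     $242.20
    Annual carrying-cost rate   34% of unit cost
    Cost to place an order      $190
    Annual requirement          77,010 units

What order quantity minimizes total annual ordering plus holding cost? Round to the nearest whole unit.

596 units

Holding cost per unit per year: H = 34% × $242.2 = $82.3480
Optimal lot size Q* = (2 × 77,010 × $190 / $82.348)^½ ≈ 596.13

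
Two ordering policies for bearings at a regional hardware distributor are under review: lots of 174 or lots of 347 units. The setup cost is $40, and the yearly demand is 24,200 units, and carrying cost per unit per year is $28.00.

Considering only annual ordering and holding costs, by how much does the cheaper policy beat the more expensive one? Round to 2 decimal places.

Annual cost at Q: ordering D·S/Q plus holding Q·H/2.
TC(174) = (24,200/174)×40 + (174/2)×28 = $7,999.22
TC(347) = (24,200/347)×40 + (347/2)×28 = $7,647.63
|ΔTC| = |$7,999.22 − $7,647.63| = $351.59

$351.59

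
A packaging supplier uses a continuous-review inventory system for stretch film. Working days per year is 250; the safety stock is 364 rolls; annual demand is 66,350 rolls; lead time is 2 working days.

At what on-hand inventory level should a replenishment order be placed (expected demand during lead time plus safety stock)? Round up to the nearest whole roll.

Daily demand d = 66,350 / 250 = 265.400 rolls/day
Demand during lead time = 265.400 × 2 = 530.80
Reorder point = 530.80 + 364 = 894.80 → round up

895 rolls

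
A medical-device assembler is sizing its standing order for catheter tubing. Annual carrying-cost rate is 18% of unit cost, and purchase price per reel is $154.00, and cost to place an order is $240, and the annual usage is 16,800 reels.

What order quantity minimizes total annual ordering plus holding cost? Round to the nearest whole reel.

Carrying cost H = $154 × 18% = $27.7200/reel/yr
EOQ = √(2DS/H) = √(2 × 16,800 × 240 / 27.72)
    = √(290,909.09) ≈ 539.36

539 reels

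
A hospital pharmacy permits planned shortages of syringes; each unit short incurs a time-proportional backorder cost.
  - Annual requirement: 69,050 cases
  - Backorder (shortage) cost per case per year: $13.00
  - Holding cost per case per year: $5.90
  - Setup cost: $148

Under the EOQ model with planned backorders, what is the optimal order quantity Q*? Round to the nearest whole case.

Basic EOQ = √(2·69,050·148/5.9) = 1,861.237
Backorder adjustment √((H+b)/b) = √((5.9+13)/13) = 1.2058
Q* = 1,861.237 × 1.2058 ≈ 2,244.20

2,244 cases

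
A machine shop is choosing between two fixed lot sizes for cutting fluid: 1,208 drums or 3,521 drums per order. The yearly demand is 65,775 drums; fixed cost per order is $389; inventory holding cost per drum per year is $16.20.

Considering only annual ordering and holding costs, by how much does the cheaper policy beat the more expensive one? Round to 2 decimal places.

$4,821.26

TC(Q) = (D/Q)S + (Q/2)H
TC(1,208) = (65,775/1,208)×389 + (1,208/2)×16.2 = $30,965.66
TC(3,521) = (65,775/3,521)×389 + (3,521/2)×16.2 = $35,786.92
Cheaper: Q = 1,208.  Difference = $4,821.26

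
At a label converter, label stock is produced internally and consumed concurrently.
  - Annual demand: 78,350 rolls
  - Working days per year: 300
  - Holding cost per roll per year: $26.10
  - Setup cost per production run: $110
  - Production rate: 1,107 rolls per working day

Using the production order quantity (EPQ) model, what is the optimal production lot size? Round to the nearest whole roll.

930 rolls

d = 78,350/300 = 261.1667 rolls/day;  effective holding cost H(1 − d/p) = 26.1·(1 − 261.1667/1107) = 19.94241
Q* = √(2DS / H_eff) = √(2·78,350·110 / 19.94241) ≈ 929.70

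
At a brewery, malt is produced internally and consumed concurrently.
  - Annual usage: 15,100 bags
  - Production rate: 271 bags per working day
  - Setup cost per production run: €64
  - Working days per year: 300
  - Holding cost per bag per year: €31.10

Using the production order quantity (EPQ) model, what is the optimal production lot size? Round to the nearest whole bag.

Daily demand d = 15,100/300 = 50.333; p = 271; 1 − d/p = 0.81427
EPQ = √(2DS / (H(1 − d/p)))
    = √(2 × 15,100 × 64 / (31.1 × 0.81427)) ≈ 276.27

276 bags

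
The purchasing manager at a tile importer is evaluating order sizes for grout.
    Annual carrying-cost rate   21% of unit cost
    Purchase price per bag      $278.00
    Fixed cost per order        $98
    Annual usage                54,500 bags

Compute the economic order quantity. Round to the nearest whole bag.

428 bags

Holding cost per bag per year: H = 21% × $278 = $58.3800
2DS/H = 2·54,500·98/58.38 = 182,973.62
EOQ = √182,973.62 ≈ 427.75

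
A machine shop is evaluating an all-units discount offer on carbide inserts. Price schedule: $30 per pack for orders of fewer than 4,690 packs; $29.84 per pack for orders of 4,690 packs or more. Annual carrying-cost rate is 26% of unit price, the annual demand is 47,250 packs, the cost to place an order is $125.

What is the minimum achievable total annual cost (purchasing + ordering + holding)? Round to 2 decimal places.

H₁ = 26%×$30 = $7.8000;  H₂ = 26%×$29.84 = $7.7584
EOQ₁ = √(2×47,250×125/7.8000) = 1,230.62  (< 4,690, feasible at tier 1)
EOQ₂ = √(2×47,250×125/7.7584) = 1,233.91  (< 4,690 → use Q = 4,690 at tier-2 price)
TC(tier 1 (EOQ₁), Q≈1,230.6) = $1,427,098.83
TC(tier 2, Q≈4,690.0) = $1,429,392.78
Minimum at tier 1 (EOQ₁): $1,427,098.83

$1,427,098.83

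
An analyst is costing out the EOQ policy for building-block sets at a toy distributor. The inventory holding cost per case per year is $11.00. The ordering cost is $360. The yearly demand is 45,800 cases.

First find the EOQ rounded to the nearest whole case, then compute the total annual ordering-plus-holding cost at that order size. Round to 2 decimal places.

$19,045.63

Q* = √(2·D·S / H) = √(2·45,800·360 / 11) = √2,997,818.2 ≈ 1,731.42 → Q = 1,731 cases
Ordering: D/Q × S = 45,800/1,731 × $360 = $9,525.13
Holding:  Q/2 × H = 1,731/2 × $11 = $9,520.50
Total = $9,525.13 + $9,520.50 = $19,045.63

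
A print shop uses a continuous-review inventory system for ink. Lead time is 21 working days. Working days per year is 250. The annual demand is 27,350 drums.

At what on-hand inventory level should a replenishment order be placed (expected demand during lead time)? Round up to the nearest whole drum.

2,298 drums

Daily demand d = 27,350 / 250 = 109.400 drums/day
Demand during lead time = 109.400 × 21 = 2,297.40
Reorder point = 2,297.40 → round up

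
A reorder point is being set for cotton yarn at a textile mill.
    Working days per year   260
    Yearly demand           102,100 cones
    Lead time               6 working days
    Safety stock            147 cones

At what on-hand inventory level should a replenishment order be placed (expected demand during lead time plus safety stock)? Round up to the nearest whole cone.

2,504 cones

Daily demand d = 102,100 / 260 = 392.692 cones/day
Demand during lead time = 392.692 × 6 = 2,356.15
Reorder point = 2,356.15 + 147 = 2,503.15 → round up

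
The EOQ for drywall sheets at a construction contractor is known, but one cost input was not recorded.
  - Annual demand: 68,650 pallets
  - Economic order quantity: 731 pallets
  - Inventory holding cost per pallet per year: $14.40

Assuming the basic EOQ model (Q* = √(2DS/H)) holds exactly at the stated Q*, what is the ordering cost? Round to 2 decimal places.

$56.04

Since Q* = (2DS/H)^½, squaring gives Q*²·H = 2DS.
S = Q²H / (2D) = 731² × 14.4 / (2 × 68,650) = 56.0437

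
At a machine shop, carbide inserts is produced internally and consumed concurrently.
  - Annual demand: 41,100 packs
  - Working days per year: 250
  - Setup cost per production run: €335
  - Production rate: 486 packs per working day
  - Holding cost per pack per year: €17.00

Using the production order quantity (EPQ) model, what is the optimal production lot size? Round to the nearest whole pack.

1,565 packs

d = 41,100/250 = 164.4000 packs/day;  effective holding cost H(1 − d/p) = 17·(1 − 164.4000/486) = 11.24938
Q* = √(2DS / H_eff) = √(2·41,100·335 / 11.24938) ≈ 1,564.57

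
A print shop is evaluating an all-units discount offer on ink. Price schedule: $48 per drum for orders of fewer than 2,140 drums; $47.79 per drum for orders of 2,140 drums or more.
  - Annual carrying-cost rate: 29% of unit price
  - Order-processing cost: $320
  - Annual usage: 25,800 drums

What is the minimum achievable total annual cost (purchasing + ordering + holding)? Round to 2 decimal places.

H₁ = 29%×$48 = $13.9200;  H₂ = 29%×$47.79 = $13.8591
EOQ₁ = √(2×25,800×320/13.9200) = 1,089.13  (< 2,140, feasible at tier 1)
EOQ₂ = √(2×25,800×320/13.8591) = 1,091.52  (< 2,140 → use Q = 2,140 at tier-2 price)
TC(tier 1 (EOQ₁), Q≈1,089.1) = $1,253,560.71
TC(tier 2, Q≈2,140.0) = $1,251,669.18
Minimum at tier 2: $1,251,669.18

$1,251,669.18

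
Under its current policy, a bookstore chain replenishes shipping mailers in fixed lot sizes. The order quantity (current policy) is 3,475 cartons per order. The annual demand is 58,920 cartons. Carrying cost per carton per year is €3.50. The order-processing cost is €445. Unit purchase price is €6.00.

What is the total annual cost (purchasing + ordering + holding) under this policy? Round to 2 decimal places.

€367,146.40

Orders/yr = 58,920/3,475 = 16.955; ordering cost = 16.955 × €445 = €7,545.15
Average inventory = 3,475/2 = 1737.5; holding cost = 1737.5 × €3.5 = €6,081.25
Purchase cost = D·C = 58,920 × 6 = €353,520.00
Total = €7,545.15 + €6,081.25 + €353,520.00 = €367,146.40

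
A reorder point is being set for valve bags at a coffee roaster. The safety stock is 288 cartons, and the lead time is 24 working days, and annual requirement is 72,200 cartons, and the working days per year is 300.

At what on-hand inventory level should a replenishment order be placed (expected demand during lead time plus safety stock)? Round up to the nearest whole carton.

Daily demand d = 72,200 / 300 = 240.667 cartons/day
Demand during lead time = 240.667 × 24 = 5,776.00
Reorder point = 5,776.00 + 288 = 6,064.00 → round up

6,064 cartons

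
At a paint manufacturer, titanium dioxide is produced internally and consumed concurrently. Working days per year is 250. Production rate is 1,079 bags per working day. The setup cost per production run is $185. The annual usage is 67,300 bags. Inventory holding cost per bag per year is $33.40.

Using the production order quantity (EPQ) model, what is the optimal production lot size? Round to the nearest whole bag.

d = 67,300/250 = 269.2000 bags/day;  effective holding cost H(1 − d/p) = 33.4·(1 − 269.2000/1079) = 25.06703
Q* = √(2DS / H_eff) = √(2·67,300·185 / 25.06703) ≈ 996.68

997 bags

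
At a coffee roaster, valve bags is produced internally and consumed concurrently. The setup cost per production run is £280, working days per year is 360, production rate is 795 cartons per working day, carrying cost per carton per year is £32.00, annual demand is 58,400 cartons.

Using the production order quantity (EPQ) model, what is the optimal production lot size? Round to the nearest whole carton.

1,133 cartons

Daily demand d = 58,400/360 = 162.222; p = 795; 1 − d/p = 0.79595
EPQ = √(2DS / (H(1 − d/p)))
    = √(2 × 58,400 × 280 / (32 × 0.79595)) ≈ 1,133.14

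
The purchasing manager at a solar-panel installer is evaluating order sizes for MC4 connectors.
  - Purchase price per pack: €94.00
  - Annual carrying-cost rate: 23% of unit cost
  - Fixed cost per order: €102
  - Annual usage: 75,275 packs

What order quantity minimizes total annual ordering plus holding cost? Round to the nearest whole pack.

Holding cost per pack per year: H = 23% × €94 = €21.6200
Optimal lot size Q* = (2 × 75,275 × €102 / €21.62)^½ ≈ 842.78

843 packs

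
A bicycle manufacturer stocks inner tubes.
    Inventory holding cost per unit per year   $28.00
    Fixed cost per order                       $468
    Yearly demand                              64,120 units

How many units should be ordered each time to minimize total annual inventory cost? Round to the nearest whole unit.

1,464 units

Optimal lot size Q* = (2 × 64,120 × $468 / $28)^½ ≈ 1,464.05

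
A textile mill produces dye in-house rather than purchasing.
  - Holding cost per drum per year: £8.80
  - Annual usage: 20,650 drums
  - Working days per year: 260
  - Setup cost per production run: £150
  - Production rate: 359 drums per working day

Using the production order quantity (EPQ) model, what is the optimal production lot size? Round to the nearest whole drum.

951 drums

d = 20,650/260 = 79.4231 drums/day;  effective holding cost H(1 − d/p) = 8.8·(1 − 79.4231/359) = 6.85314
Q* = √(2DS / H_eff) = √(2·20,650·150 / 6.85314) ≈ 950.77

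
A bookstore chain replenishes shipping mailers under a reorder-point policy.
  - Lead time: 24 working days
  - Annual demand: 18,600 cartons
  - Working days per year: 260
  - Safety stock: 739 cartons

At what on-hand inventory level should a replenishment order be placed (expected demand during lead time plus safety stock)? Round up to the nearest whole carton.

Daily demand d = 18,600 / 260 = 71.538 cartons/day
Demand during lead time = 71.538 × 24 = 1,716.92
Reorder point = 1,716.92 + 739 = 2,455.92 → round up

2,456 cartons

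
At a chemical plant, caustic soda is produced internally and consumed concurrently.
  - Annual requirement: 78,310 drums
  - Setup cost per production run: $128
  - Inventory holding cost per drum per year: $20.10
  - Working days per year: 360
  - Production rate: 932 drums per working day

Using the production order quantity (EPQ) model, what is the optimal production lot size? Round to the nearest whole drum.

1,141 drums

Daily demand d = 78,310/360 = 217.528; p = 932; 1 − d/p = 0.76660
EPQ = √(2DS / (H(1 − d/p)))
    = √(2 × 78,310 × 128 / (20.1 × 0.76660)) ≈ 1,140.63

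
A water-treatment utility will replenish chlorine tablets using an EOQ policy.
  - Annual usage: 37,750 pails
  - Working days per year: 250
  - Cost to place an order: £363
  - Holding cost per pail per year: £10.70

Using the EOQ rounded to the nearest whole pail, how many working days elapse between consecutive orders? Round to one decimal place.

10.6 days

Q* = √(2·D·S / H) = √(2·37,750·363 / 10.7) = √2,561,355.1 ≈ 1,600.42 → Q = 1,600 pails
Cycle time = (working days × Q)/D = (250 × 1,600) / 37,750 = 10.596 days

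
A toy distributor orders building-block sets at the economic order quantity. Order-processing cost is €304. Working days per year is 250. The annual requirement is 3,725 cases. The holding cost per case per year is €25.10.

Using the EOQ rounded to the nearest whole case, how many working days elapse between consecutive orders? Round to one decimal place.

Q* = √(2·D·S / H) = √(2·3,725·304 / 25.1) = √90,231.1 ≈ 300.38 → Q = 300 cases
Days between orders = 250 / (D/Q) = 250 / 12.417 ≈ 20.134

20.1 days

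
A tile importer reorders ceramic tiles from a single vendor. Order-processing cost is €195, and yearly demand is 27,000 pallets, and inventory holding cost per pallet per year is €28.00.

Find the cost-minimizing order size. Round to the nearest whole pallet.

Q* = √(2·D·S / H) = √(2·27,000·195 / 28) = √376,071.4 ≈ 613.25

613 pallets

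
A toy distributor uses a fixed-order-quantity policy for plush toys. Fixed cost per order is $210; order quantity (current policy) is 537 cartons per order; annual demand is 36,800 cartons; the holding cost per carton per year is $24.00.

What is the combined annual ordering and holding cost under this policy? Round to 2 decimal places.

$20,835.06

Annual ordering cost = (D/Q)·S = (36,800/537) × 210 = $14,391.06
Annual holding cost  = (Q/2)·H = (537/2) × 24 = $6,444.00
Total = $14,391.06 + $6,444.00 = $20,835.06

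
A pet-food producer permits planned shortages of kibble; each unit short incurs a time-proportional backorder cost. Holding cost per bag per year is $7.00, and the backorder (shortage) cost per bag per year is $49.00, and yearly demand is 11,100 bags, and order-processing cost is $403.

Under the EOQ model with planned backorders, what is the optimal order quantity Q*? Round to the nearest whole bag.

1,209 bags

Q* = √(2DS/H) · √((H + b)/b)
   = √(2 × 11,100 × 403 / 7) · √((7 + 49) / 49)
   = 1,130.525 × 1.0690 ≈ 1,208.58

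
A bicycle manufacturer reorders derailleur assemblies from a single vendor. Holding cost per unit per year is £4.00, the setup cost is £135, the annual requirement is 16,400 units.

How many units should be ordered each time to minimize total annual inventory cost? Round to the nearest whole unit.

1,052 units

Q* = √(2·D·S / H) = √(2·16,400·135 / 4) = √1,107,000.0 ≈ 1,052.14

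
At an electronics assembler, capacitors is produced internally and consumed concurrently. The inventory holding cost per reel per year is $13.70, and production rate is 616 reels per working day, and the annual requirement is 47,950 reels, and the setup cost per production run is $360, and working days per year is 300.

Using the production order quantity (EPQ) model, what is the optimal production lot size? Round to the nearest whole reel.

1,845 reels

d = 47,950/300 = 159.8333 reels/day;  effective holding cost H(1 − d/p) = 13.7·(1 − 159.8333/616) = 10.14527
Q* = √(2DS / H_eff) = √(2·47,950·360 / 10.14527) ≈ 1,844.71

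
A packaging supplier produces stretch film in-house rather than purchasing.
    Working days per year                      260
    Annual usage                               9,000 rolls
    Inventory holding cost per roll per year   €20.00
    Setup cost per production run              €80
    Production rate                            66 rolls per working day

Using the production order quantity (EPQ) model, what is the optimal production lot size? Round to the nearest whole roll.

Daily demand d = 9,000/260 = 34.615; p = 66; 1 − d/p = 0.47552
EPQ = √(2DS / (H(1 − d/p)))
    = √(2 × 9,000 × 80 / (20 × 0.47552)) ≈ 389.12

389 rolls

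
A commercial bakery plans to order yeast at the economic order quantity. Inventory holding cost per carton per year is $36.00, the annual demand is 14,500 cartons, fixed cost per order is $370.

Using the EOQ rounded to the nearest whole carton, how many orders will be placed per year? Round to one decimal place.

26.6 orders per year

2DS/H = 2·14,500·370/36 = 298,055.56
EOQ = √298,055.56 ≈ 545.94 → Q = 546
Orders per year = D/Q = 14,500 / 546 = 26.557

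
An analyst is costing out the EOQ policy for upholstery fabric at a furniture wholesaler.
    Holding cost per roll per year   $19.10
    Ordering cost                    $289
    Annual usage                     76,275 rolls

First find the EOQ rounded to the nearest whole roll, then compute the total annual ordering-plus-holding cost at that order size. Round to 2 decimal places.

Q* = √(2·D·S / H) = √(2·76,275·289 / 19.1) = √2,308,217.3 ≈ 1,519.28 → Q = 1,519 rolls
Annual ordering cost = (D/Q)·S = (76,275/1,519) × 289 = $14,511.83
Annual holding cost  = (Q/2)·H = (1,519/2) × 19.1 = $14,506.45
Total = $14,511.83 + $14,506.45 = $29,018.28

$29,018.28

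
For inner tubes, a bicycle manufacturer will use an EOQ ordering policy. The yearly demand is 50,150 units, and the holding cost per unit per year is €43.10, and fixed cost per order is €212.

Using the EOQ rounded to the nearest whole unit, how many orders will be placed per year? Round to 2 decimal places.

Optimal lot size Q* = (2 × 50,150 × €212 / €43.1)^½ ≈ 702.39 → Q = 702
N = D/Q = 50,150/702 ≈ 71.439 orders/yr

71.44 orders per year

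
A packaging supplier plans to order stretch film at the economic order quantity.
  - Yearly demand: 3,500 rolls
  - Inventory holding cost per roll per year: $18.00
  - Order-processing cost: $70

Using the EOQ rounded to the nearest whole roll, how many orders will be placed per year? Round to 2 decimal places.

Optimal lot size Q* = (2 × 3,500 × $70 / $18)^½ ≈ 164.99 → Q = 165
N = D/Q = 3,500/165 ≈ 21.212 orders/yr

21.21 orders per year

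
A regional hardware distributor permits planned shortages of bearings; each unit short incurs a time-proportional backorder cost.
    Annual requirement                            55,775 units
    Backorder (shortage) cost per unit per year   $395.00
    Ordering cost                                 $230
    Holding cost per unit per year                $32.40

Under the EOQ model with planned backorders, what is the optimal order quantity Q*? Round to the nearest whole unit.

Basic EOQ = √(2·55,775·230/32.4) = 889.869
Backorder adjustment √((H+b)/b) = √((32.4+395)/395) = 1.0402
Q* = 889.869 × 1.0402 ≈ 925.65

926 units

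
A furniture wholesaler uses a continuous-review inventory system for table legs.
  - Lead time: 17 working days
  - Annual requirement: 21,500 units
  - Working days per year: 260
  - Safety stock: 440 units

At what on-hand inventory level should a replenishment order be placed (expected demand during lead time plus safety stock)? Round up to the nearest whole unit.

1,846 units

Daily demand d = 21,500 / 260 = 82.692 units/day
Demand during lead time = 82.692 × 17 = 1,405.77
Reorder point = 1,405.77 + 440 = 1,845.77 → round up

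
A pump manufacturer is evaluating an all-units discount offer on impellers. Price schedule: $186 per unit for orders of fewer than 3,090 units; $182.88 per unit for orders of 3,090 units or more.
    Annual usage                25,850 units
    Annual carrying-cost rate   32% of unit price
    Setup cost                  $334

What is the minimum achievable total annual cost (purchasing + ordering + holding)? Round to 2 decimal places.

H₁ = 32%×$186 = $59.5200;  H₂ = 32%×$182.88 = $58.5216
EOQ₁ = √(2×25,850×334/59.5200) = 538.63  (< 3,090, feasible at tier 1)
EOQ₂ = √(2×25,850×334/58.5216) = 543.20  (< 3,090 → use Q = 3,090 at tier-2 price)
TC(tier 1 (EOQ₁), Q≈538.6) = $4,840,159.00
TC(tier 2, Q≈3,090.0) = $4,820,658.01
Minimum at tier 2: $4,820,658.01

$4,820,658.01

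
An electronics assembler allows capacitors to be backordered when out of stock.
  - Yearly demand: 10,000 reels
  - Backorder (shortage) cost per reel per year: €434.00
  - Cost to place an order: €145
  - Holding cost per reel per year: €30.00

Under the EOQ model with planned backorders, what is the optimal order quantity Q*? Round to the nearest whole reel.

321 reels

Q* = √(2DS/H) · √((H + b)/b)
   = √(2 × 10,000 × 145 / 30) · √((30 + 434) / 434)
   = 310.913 × 1.0340 ≈ 321.48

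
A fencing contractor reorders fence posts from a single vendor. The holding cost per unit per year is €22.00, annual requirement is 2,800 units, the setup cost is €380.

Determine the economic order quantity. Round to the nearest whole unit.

311 units

EOQ = √(2DS/H) = √(2 × 2,800 × 380 / 22)
    = √(96,727.27) ≈ 311.01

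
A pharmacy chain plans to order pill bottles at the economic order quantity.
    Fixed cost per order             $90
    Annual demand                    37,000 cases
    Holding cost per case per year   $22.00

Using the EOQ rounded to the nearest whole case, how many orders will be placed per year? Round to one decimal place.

EOQ = √(2DS/H) = √(2 × 37,000 × 90 / 22)
    = √(302,727.27) ≈ 550.21 → Q = 550
N = D/Q = 37,000/550 ≈ 67.273 orders/yr

67.3 orders per year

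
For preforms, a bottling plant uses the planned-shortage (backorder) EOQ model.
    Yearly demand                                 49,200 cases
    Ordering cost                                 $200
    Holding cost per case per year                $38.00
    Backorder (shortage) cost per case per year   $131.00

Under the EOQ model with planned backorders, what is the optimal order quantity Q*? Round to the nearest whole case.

817 cases

Basic EOQ = √(2·49,200·200/38) = 719.649
Backorder adjustment √((H+b)/b) = √((38+131)/131) = 1.1358
Q* = 719.649 × 1.1358 ≈ 817.39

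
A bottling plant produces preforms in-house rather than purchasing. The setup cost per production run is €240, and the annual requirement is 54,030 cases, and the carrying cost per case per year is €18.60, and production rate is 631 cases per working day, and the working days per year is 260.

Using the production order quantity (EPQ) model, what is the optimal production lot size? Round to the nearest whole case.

1,442 cases

d = 54,030/260 = 207.8077 cases/day;  effective holding cost H(1 − d/p) = 18.6·(1 − 207.8077/631) = 12.47445
Q* = √(2DS / H_eff) = √(2·54,030·240 / 12.47445) ≈ 1,441.87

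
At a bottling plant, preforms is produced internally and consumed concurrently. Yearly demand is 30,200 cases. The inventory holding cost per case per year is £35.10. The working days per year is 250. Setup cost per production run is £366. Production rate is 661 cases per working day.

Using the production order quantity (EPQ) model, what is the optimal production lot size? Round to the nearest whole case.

878 cases

d = 30,200/250 = 120.8000 cases/day;  effective holding cost H(1 − d/p) = 35.1·(1 − 120.8000/661) = 28.68536
Q* = √(2DS / H_eff) = √(2·30,200·366 / 28.68536) ≈ 877.87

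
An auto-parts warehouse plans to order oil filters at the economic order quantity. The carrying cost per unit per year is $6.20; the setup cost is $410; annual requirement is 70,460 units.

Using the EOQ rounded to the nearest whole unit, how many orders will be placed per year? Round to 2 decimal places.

EOQ = √(2DS/H) = √(2 × 70,460 × 410 / 6.2)
    = √(9,318,903.23) ≈ 3,052.69 → Q = 3,053
Orders per year = D/Q = 70,460 / 3,053 = 23.079

23.08 orders per year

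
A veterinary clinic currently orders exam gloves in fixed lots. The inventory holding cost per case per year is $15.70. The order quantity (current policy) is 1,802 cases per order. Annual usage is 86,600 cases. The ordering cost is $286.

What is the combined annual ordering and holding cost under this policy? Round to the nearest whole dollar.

Orders/yr = 86,600/1,802 = 48.058; ordering cost = 48.058 × $286 = $13,744.51
Average inventory = 1,802/2 = 901; holding cost = 901 × $15.7 = $14,145.70
Total = $13,744.51 + $14,145.70 = $27,890.21

$27,890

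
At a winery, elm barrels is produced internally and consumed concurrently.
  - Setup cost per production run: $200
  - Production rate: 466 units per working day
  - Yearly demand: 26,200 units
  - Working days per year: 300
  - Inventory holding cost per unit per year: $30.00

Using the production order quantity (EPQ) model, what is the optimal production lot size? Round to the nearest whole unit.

656 units

Daily demand d = 26,200/300 = 87.333; p = 466; 1 − d/p = 0.81259
EPQ = √(2DS / (H(1 − d/p)))
    = √(2 × 26,200 × 200 / (30 × 0.81259)) ≈ 655.67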